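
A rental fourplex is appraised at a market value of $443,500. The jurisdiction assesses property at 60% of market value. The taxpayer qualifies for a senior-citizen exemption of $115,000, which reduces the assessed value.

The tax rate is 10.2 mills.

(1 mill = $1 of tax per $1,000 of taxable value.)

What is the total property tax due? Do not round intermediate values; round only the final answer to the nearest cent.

$1,541.22

Assessed value = $443,500 × 0.6 = $266,100
Taxable value = $266,100 − $115,000 = $151,100
Tax = $151,100 × 0.0102 = $1,541.22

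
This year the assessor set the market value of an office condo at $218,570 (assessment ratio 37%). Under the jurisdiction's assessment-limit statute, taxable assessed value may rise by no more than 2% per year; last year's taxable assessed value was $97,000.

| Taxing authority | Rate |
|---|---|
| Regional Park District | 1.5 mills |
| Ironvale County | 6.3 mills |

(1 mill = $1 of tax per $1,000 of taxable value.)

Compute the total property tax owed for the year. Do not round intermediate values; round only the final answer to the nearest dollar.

$631

Uncapped assessed value = $218,570 × 0.37 = $80,870.9
Cap limit = $97,000 × 1.02 = $98,940
Taxable assessed value = min($80,870.9, $98,940) = $80,870.9 (cap does not bind)
Regional Park District: $80,870.9 × 0.0015 = $121.30635
Ironvale County: $80,870.9 × 0.0063 = $509.48667
Total = $630.79302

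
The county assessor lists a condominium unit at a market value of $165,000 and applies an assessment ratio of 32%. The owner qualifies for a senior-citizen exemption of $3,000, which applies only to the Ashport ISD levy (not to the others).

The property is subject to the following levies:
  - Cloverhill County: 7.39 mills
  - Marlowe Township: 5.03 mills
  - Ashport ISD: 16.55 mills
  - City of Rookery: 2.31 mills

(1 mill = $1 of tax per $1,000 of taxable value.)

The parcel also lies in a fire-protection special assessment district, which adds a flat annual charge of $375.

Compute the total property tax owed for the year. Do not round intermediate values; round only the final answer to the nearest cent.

Assessed value = $165,000 × 0.32 = $52,800
Cloverhill County: $52,800 × 0.00739 = $390.192
Marlowe Township: $52,800 × 0.00503 = $265.584
Ashport ISD: ($52,800 − $3,000) × 0.01655 = $49,800 × 0.01655 = $824.19
City of Rookery: $52,800 × 0.00231 = $121.968
Levies subtotal = $1,601.934
Total = $1,601.934 + $375 = $1,976.934

$1,976.93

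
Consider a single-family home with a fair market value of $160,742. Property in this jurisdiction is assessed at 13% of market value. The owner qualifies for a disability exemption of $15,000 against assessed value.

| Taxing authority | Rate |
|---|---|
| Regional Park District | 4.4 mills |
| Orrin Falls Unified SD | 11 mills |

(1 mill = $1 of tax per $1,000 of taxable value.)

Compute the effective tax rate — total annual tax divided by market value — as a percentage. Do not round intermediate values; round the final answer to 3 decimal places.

Assessed value = $160,742 × 0.13 = $20,896.46
Taxable value = $20,896.46 − $15,000 = $5,896.46
Regional Park District: $5,896.46 × 0.0044 = $25.944424
Orrin Falls Unified SD: $5,896.46 × 0.011 = $64.86106
Total tax = $90.805484
Effective rate = $90.805484 ÷ $160,742 = 0.056% of market value

0.056%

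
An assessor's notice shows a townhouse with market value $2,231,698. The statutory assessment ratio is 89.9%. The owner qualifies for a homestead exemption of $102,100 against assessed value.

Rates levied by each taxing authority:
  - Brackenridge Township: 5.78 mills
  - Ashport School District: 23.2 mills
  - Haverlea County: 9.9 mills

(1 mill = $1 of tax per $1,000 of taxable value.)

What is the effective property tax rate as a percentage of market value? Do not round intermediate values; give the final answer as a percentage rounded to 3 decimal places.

Assessed value = $2,231,698 × 0.899 = $2,006,296.502
Taxable value = $2,006,296.502 − $102,100 = $1,904,196.502
Brackenridge Township: $1,904,196.502 × 0.00578 = $11,006.25578156
Ashport School District: $1,904,196.502 × 0.0232 = $44,177.3588464
Haverlea County: $1,904,196.502 × 0.0099 = $18,851.5453698
Total tax = $74,035.15999776
Effective rate = $74,035.15999776 ÷ $2,231,698 = 3.317% of market value

3.317%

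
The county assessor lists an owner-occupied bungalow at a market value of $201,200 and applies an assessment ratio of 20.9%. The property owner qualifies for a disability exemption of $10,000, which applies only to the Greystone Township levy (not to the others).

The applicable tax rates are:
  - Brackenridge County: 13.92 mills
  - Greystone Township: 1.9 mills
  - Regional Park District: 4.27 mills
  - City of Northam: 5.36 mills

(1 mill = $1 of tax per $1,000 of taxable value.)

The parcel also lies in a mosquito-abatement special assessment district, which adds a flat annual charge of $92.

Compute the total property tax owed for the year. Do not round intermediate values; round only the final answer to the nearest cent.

Assessed value = $201,200 × 0.209 = $42,050.8
Brackenridge County: $42,050.8 × 0.01392 = $585.347136
Greystone Township: ($42,050.8 − $10,000) × 0.0019 = $32,050.8 × 0.0019 = $60.89652
Regional Park District: $42,050.8 × 0.00427 = $179.556916
City of Northam: $42,050.8 × 0.00536 = $225.392288
Levies subtotal = $1,051.19286
Total = $1,051.19286 + $92 = $1,143.19286

$1,143.19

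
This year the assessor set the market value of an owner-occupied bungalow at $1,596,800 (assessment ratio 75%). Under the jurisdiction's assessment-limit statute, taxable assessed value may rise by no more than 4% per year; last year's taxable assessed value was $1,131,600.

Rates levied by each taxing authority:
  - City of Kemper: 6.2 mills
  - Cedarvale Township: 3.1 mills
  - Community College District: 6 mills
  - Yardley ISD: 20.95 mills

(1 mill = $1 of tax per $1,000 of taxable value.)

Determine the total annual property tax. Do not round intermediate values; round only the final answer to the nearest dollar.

$42,661

Uncapped assessed value = $1,596,800 × 0.75 = $1,197,600
Cap limit = $1,131,600 × 1.04 = $1,176,864
Taxable assessed value = min($1,197,600, $1,176,864) = $1,176,864 (cap binds)
City of Kemper: $1,176,864 × 0.0062 = $7,296.5568
Cedarvale Township: $1,176,864 × 0.0031 = $3,648.2784
Community College District: $1,176,864 × 0.006 = $7,061.184
Yardley ISD: $1,176,864 × 0.02095 = $24,655.3008
Total = $42,661.32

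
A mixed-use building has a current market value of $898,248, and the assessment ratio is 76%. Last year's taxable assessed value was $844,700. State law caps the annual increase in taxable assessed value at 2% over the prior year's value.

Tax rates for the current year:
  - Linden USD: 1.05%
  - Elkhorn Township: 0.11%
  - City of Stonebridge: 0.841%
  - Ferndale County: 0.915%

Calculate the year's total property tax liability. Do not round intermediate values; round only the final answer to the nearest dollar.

Uncapped assessed value = $898,248 × 0.76 = $682,668.48
Cap limit = $844,700 × 1.02 = $861,594
Taxable assessed value = min($682,668.48, $861,594) = $682,668.48 (cap does not bind)
Linden USD: $682,668.48 × 0.0105 = $7,168.01904
Elkhorn Township: $682,668.48 × 0.0011 = $750.935328
City of Stonebridge: $682,668.48 × 0.00841 = $5,741.2419168
Ferndale County: $682,668.48 × 0.00915 = $6,246.416592
Total = $19,906.6128768

$19,907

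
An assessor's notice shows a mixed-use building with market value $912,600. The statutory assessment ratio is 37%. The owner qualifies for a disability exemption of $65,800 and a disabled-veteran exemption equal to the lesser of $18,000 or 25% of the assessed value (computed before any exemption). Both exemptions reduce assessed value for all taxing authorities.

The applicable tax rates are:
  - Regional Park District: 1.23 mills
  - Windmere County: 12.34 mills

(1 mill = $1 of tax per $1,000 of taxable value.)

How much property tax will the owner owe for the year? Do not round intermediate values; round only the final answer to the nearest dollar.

$3,445

Assessed value = $912,600 × 0.37 = $337,662
Disabled-veteran exemption = min($18,000, 25% × $337,662) = min($18,000, $84,415.5) = $18,000 (dollar cap binds)
Taxable value = $337,662 − $65,800 − $18,000 = $253,862
Regional Park District: $253,862 × 0.00123 = $312.25026
Windmere County: $253,862 × 0.01234 = $3,132.65708
Total = $3,444.90734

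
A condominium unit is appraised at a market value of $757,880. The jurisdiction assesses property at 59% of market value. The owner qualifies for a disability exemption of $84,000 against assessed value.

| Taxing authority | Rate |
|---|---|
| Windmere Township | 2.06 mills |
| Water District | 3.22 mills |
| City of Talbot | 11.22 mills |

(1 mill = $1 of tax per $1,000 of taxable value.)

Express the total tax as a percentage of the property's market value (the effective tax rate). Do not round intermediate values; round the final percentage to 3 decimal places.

0.791%

Assessed value = $757,880 × 0.59 = $447,149.2
Taxable value = $447,149.2 − $84,000 = $363,149.2
Windmere Township: $363,149.2 × 0.00206 = $748.087352
Water District: $363,149.2 × 0.00322 = $1,169.340424
City of Talbot: $363,149.2 × 0.01122 = $4,074.534024
Total tax = $5,991.9618
Effective rate = $5,991.9618 ÷ $757,880 = 0.791% of market value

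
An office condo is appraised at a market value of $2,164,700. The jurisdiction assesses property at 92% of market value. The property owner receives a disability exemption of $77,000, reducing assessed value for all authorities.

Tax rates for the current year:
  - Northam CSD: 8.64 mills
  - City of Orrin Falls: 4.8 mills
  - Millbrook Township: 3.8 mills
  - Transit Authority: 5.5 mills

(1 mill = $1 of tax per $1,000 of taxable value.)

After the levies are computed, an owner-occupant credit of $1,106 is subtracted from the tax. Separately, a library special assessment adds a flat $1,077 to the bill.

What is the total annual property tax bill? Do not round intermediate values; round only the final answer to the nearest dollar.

$43,507

Assessed value = $2,164,700 × 0.92 = $1,991,524
Taxable value = $1,991,524 − $77,000 = $1,914,524
Northam CSD: $1,914,524 × 0.00864 = $16,541.48736
City of Orrin Falls: $1,914,524 × 0.0048 = $9,189.7152
Millbrook Township: $1,914,524 × 0.0038 = $7,275.1912
Transit Authority: $1,914,524 × 0.0055 = $10,529.882
Levies subtotal = $43,536.27576
After credit = $43,536.27576 − $1,106 = $42,430.27576
Total = $42,430.27576 + $1,077 = $43,507.27576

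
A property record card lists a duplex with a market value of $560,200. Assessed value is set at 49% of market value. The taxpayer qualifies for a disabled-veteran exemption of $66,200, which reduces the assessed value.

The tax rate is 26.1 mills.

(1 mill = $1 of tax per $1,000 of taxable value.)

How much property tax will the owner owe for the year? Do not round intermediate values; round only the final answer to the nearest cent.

$5,436.58

Assessed value = $560,200 × 0.49 = $274,498
Taxable value = $274,498 − $66,200 = $208,298
Tax = $208,298 × 0.0261 = $5,436.5778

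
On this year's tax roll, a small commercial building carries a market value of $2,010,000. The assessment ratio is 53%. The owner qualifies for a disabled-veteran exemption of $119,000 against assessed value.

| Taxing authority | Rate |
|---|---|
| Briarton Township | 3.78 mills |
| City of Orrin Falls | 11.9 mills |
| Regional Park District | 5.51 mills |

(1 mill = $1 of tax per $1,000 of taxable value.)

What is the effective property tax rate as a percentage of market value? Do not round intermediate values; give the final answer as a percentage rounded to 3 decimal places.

Assessed value = $2,010,000 × 0.53 = $1,065,300
Taxable value = $1,065,300 − $119,000 = $946,300
Briarton Township: $946,300 × 0.00378 = $3,577.014
City of Orrin Falls: $946,300 × 0.0119 = $11,260.97
Regional Park District: $946,300 × 0.00551 = $5,214.113
Total tax = $20,052.097
Effective rate = $20,052.097 ÷ $2,010,000 = 0.998% of market value

0.998%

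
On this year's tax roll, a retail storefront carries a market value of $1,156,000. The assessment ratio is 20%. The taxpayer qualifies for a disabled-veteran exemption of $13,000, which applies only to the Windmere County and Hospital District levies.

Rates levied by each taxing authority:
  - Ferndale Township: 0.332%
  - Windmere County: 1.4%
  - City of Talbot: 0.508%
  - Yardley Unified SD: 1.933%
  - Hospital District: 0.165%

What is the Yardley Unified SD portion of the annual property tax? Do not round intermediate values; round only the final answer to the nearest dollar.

Assessed value = $1,156,000 × 0.2 = $231,200
Yardley Unified SD taxable value = $231,200 (exemption does not apply)
Yardley Unified SD levy = $231,200 × 0.01933 = $4,469.096

$4,469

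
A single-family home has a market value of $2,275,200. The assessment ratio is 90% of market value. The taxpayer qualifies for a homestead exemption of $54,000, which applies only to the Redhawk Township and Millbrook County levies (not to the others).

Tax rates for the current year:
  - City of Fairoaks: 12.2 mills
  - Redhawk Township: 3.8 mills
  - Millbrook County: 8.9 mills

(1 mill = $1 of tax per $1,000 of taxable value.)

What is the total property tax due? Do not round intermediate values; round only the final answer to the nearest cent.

$50,301.43

Assessed value = $2,275,200 × 0.9 = $2,047,680
City of Fairoaks: $2,047,680 × 0.0122 = $24,981.696
Redhawk Township: ($2,047,680 − $54,000) × 0.0038 = $1,993,680 × 0.0038 = $7,575.984
Millbrook County: ($2,047,680 − $54,000) × 0.0089 = $1,993,680 × 0.0089 = $17,743.752
Total = $50,301.432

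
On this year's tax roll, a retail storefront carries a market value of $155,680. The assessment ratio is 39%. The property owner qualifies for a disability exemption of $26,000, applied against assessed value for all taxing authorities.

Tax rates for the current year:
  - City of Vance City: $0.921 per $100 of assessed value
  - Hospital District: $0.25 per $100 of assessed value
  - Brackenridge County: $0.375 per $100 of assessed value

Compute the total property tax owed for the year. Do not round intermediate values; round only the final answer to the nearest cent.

Assessed value = $155,680 × 0.39 = $60,715.2
Taxable value = $60,715.2 − $26,000 = $34,715.2
City of Vance City: $34,715.2 × 0.00921 = $319.726992
Hospital District: $34,715.2 × 0.0025 = $86.788
Brackenridge County: $34,715.2 × 0.00375 = $130.182
Total = $319.726992 + $86.788 + $130.182 = $536.696992

$536.70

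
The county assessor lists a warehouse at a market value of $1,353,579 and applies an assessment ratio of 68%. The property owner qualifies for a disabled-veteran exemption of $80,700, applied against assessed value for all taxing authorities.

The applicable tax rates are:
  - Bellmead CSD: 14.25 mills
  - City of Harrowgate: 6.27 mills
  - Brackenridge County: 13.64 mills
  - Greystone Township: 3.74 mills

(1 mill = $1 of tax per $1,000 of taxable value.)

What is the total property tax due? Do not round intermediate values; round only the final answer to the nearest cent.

Assessed value = $1,353,579 × 0.68 = $920,433.72
Taxable value = $920,433.72 − $80,700 = $839,733.72
Bellmead CSD: $839,733.72 × 0.01425 = $11,966.20551
City of Harrowgate: $839,733.72 × 0.00627 = $5,265.1304244
Brackenridge County: $839,733.72 × 0.01364 = $11,453.9679408
Greystone Township: $839,733.72 × 0.00374 = $3,140.6041128
Total = $11,966.20551 + $5,265.1304244 + $11,453.9679408 + $3,140.6041128 = $31,825.907988

$31,825.91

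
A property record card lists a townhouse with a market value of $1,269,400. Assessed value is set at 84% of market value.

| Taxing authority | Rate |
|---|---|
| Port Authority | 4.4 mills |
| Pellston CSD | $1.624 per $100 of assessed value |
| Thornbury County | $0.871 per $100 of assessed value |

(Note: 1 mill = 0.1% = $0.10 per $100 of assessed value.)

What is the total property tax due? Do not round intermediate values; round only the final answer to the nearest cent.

$31,295.79

Assessed value = $1,269,400 × 0.84 = $1,066,296
Port Authority: $1,066,296 × 0.0044 = $4,691.7024
Pellston CSD: $1,066,296 × 0.01624 = $17,316.64704
Thornbury County: $1,066,296 × 0.00871 = $9,287.43816
Total = $31,295.7876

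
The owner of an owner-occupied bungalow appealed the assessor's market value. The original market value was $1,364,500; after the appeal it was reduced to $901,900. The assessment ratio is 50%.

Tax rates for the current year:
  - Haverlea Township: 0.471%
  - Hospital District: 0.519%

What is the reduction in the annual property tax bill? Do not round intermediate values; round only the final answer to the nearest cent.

$2,289.87

Old assessed value = $1,364,500 × 0.5 = $682,250
New assessed value = $901,900 × 0.5 = $450,950
Combined rate = 0.00471 + 0.00519 = 0.0099
Old tax = $682,250 × 0.0099 = $6,754.275
New tax = $450,950 × 0.0099 = $4,464.405
Reduction = $6,754.275 − $4,464.405 = $2,289.87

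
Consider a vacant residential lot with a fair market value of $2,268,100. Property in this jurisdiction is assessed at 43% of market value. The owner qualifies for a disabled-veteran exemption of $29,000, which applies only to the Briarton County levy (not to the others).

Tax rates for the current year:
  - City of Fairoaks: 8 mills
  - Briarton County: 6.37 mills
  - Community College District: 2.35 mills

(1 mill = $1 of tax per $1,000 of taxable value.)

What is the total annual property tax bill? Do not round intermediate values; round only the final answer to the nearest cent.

$16,122.00

Assessed value = $2,268,100 × 0.43 = $975,283
City of Fairoaks: $975,283 × 0.008 = $7,802.264
Briarton County: ($975,283 − $29,000) × 0.00637 = $946,283 × 0.00637 = $6,027.82271
Community College District: $975,283 × 0.00235 = $2,291.91505
Total = $16,122.00176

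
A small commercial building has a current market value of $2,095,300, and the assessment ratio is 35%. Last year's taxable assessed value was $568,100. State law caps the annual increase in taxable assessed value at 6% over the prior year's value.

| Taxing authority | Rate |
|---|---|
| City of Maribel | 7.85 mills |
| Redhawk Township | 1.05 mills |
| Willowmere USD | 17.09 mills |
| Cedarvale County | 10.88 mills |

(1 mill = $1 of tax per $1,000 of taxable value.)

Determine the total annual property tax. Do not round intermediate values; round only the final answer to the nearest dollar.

$22,203

Uncapped assessed value = $2,095,300 × 0.35 = $733,355
Cap limit = $568,100 × 1.06 = $602,186
Taxable assessed value = min($733,355, $602,186) = $602,186 (cap binds)
City of Maribel: $602,186 × 0.00785 = $4,727.1601
Redhawk Township: $602,186 × 0.00105 = $632.2953
Willowmere USD: $602,186 × 0.01709 = $10,291.35874
Cedarvale County: $602,186 × 0.01088 = $6,551.78368
Total = $22,202.59782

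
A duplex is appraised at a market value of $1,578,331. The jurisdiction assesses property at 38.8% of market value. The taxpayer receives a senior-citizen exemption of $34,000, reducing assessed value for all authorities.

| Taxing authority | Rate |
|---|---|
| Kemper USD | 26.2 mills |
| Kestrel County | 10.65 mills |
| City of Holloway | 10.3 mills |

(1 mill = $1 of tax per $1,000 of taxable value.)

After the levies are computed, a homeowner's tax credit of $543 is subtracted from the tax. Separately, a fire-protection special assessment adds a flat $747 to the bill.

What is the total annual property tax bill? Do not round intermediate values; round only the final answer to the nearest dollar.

$27,475

Assessed value = $1,578,331 × 0.388 = $612,392.428
Taxable value = $612,392.428 − $34,000 = $578,392.428
Kemper USD: $578,392.428 × 0.0262 = $15,153.8816136
Kestrel County: $578,392.428 × 0.01065 = $6,159.8793582
City of Holloway: $578,392.428 × 0.0103 = $5,957.4420084
Levies subtotal = $27,271.2029802
After credit = $27,271.2029802 − $543 = $26,728.2029802
Total = $26,728.2029802 + $747 = $27,475.2029802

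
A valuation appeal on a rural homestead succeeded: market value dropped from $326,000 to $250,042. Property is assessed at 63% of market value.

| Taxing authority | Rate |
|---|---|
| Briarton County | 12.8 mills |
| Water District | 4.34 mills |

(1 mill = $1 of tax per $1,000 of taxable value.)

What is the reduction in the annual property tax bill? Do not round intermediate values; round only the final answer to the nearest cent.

Old assessed value = $326,000 × 0.63 = $205,380
New assessed value = $250,042 × 0.63 = $157,526.46
Combined rate = 0.0128 + 0.00434 = 0.01714
Old tax = $205,380 × 0.01714 = $3,520.2132
New tax = $157,526.46 × 0.01714 = $2,700.0035244
Reduction = $3,520.2132 − $2,700.0035244 = $820.2096756

$820.21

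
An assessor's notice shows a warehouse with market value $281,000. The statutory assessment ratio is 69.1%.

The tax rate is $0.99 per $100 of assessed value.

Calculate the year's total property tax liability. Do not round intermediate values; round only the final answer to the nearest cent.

$1,922.29

Assessed value = $281,000 × 0.691 = $194,171
Tax = $194,171 × 0.0099 = $1,922.2929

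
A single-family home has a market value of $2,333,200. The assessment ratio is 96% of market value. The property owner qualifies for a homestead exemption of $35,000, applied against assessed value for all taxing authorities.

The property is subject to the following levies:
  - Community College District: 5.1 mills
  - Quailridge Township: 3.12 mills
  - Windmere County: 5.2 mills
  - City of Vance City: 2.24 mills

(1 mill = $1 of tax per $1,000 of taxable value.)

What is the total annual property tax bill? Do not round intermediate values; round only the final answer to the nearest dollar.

Assessed value = $2,333,200 × 0.96 = $2,239,872
Taxable value = $2,239,872 − $35,000 = $2,204,872
Community College District: $2,204,872 × 0.0051 = $11,244.8472
Quailridge Township: $2,204,872 × 0.00312 = $6,879.20064
Windmere County: $2,204,872 × 0.0052 = $11,465.3344
City of Vance City: $2,204,872 × 0.00224 = $4,938.91328
Total = $11,244.8472 + $6,879.20064 + $11,465.3344 + $4,938.91328 = $34,528.29552

$34,528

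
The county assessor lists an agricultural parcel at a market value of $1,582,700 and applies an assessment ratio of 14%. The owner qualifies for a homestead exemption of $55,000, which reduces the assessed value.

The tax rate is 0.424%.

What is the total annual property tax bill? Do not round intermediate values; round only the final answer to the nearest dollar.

Assessed value = $1,582,700 × 0.14 = $221,578
Taxable value = $221,578 − $55,000 = $166,578
Tax = $166,578 × 0.00424 = $706.29072

$706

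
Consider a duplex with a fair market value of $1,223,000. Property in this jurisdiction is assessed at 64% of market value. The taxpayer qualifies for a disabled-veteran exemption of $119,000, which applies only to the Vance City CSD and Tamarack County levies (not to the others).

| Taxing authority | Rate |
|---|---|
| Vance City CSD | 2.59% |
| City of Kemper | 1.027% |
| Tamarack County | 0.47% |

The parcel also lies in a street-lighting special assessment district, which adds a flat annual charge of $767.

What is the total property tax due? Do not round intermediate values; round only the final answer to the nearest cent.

Assessed value = $1,223,000 × 0.64 = $782,720
Vance City CSD: ($782,720 − $119,000) × 0.0259 = $663,720 × 0.0259 = $17,190.348
City of Kemper: $782,720 × 0.01027 = $8,038.5344
Tamarack County: ($782,720 − $119,000) × 0.0047 = $663,720 × 0.0047 = $3,119.484
Levies subtotal = $28,348.3664
Total = $28,348.3664 + $767 = $29,115.3664

$29,115.37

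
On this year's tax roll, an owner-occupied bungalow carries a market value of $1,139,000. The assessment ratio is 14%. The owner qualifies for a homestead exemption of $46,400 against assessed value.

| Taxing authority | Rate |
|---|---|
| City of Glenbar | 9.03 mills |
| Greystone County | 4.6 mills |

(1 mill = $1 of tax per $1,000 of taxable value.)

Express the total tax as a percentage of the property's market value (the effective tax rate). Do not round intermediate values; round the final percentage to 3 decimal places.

0.135%

Assessed value = $1,139,000 × 0.14 = $159,460
Taxable value = $159,460 − $46,400 = $113,060
City of Glenbar: $113,060 × 0.00903 = $1,020.9318
Greystone County: $113,060 × 0.0046 = $520.076
Total tax = $1,541.0078
Effective rate = $1,541.0078 ÷ $1,139,000 = 0.135% of market value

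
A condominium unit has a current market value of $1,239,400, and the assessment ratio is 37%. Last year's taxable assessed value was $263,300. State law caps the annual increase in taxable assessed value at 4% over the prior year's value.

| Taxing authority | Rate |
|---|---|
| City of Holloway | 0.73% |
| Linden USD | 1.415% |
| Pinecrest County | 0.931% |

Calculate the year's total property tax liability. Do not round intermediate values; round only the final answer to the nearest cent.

Uncapped assessed value = $1,239,400 × 0.37 = $458,578
Cap limit = $263,300 × 1.04 = $273,832
Taxable assessed value = min($458,578, $273,832) = $273,832 (cap binds)
City of Holloway: $273,832 × 0.0073 = $1,998.9736
Linden USD: $273,832 × 0.01415 = $3,874.7228
Pinecrest County: $273,832 × 0.00931 = $2,549.37592
Total = $8,423.07232

$8,423.07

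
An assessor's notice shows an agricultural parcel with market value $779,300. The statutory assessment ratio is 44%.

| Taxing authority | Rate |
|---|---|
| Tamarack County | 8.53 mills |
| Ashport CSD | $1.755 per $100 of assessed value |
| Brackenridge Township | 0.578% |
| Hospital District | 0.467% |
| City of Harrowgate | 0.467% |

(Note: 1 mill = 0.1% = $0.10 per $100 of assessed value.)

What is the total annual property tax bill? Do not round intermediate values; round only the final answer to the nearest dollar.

$14,127

Assessed value = $779,300 × 0.44 = $342,892
Tamarack County: $342,892 × 0.00853 = $2,924.86876
Ashport CSD: $342,892 × 0.01755 = $6,017.7546
Brackenridge Township: $342,892 × 0.00578 = $1,981.91576
Hospital District: $342,892 × 0.00467 = $1,601.30564
City of Harrowgate: $342,892 × 0.00467 = $1,601.30564
Total = $14,127.1504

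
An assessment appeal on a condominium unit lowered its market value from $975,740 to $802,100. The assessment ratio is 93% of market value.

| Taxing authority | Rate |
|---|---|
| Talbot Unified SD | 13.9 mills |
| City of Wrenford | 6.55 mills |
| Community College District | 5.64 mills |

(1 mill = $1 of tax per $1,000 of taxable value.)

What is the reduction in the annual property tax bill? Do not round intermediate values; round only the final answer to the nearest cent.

Old assessed value = $975,740 × 0.93 = $907,438.2
New assessed value = $802,100 × 0.93 = $745,953
Combined rate = 0.0139 + 0.00655 + 0.00564 = 0.02609
Old tax = $907,438.2 × 0.02609 = $23,675.062638
New tax = $745,953 × 0.02609 = $19,461.91377
Reduction = $23,675.062638 − $19,461.91377 = $4,213.148868

$4,213.15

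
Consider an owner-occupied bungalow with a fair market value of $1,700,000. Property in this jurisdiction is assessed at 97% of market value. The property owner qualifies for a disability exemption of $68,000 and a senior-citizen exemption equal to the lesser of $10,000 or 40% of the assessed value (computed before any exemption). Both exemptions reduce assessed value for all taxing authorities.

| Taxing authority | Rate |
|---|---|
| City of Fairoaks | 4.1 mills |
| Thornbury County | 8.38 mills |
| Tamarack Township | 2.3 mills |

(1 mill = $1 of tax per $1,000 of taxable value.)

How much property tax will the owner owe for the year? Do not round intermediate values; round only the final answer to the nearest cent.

Assessed value = $1,700,000 × 0.97 = $1,649,000
Senior-citizen exemption = min($10,000, 40% × $1,649,000) = min($10,000, $659,600) = $10,000 (dollar cap binds)
Taxable value = $1,649,000 − $68,000 − $10,000 = $1,571,000
City of Fairoaks: $1,571,000 × 0.0041 = $6,441.1
Thornbury County: $1,571,000 × 0.00838 = $13,164.98
Tamarack Township: $1,571,000 × 0.0023 = $3,613.3
Total = $23,219.38

$23,219.38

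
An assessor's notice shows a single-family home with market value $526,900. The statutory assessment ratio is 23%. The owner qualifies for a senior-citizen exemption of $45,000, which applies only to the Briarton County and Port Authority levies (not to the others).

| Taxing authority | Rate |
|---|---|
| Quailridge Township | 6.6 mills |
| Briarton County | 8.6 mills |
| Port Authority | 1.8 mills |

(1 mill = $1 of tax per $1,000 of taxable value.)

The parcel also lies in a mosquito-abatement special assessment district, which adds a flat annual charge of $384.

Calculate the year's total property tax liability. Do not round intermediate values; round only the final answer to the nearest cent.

$1,976.18

Assessed value = $526,900 × 0.23 = $121,187
Quailridge Township: $121,187 × 0.0066 = $799.8342
Briarton County: ($121,187 − $45,000) × 0.0086 = $76,187 × 0.0086 = $655.2082
Port Authority: ($121,187 − $45,000) × 0.0018 = $76,187 × 0.0018 = $137.1366
Levies subtotal = $1,592.179
Total = $1,592.179 + $384 = $1,976.179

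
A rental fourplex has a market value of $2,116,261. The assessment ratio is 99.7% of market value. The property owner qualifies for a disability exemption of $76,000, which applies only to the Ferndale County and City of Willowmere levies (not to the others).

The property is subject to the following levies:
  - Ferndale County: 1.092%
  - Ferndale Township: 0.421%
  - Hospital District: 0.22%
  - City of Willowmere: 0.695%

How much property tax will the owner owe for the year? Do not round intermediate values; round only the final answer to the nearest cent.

$49,870.55

Assessed value = $2,116,261 × 0.997 = $2,109,912.217
Ferndale County: ($2,109,912.217 − $76,000) × 0.01092 = $2,033,912.217 × 0.01092 = $22,210.32140964
Ferndale Township: $2,109,912.217 × 0.00421 = $8,882.73043357
Hospital District: $2,109,912.217 × 0.0022 = $4,641.8068774
City of Willowmere: ($2,109,912.217 − $76,000) × 0.00695 = $2,033,912.217 × 0.00695 = $14,135.68990815
Total = $49,870.54862876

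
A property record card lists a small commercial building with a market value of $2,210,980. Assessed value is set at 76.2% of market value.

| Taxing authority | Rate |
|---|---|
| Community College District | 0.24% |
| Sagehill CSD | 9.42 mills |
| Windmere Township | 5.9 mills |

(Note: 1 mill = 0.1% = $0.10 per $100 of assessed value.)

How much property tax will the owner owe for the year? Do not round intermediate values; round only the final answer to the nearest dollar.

Assessed value = $2,210,980 × 0.762 = $1,684,766.76
Community College District: $1,684,766.76 × 0.0024 = $4,043.440224
Sagehill CSD: $1,684,766.76 × 0.00942 = $15,870.5028792
Windmere Township: $1,684,766.76 × 0.0059 = $9,940.123884
Total = $29,854.0669872

$29,854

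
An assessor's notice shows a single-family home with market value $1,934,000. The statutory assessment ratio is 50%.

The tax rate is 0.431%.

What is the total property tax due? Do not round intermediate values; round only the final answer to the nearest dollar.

$4,168

Assessed value = $1,934,000 × 0.5 = $967,000
Tax = $967,000 × 0.00431 = $4,167.77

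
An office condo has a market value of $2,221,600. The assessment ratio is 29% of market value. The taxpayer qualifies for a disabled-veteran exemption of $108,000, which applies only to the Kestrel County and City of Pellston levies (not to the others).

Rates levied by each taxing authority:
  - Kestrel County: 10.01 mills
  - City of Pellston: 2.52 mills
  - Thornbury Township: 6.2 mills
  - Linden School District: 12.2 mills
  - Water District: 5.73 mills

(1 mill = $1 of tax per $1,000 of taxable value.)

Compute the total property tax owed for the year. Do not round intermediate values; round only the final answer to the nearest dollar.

Assessed value = $2,221,600 × 0.29 = $644,264
Kestrel County: ($644,264 − $108,000) × 0.01001 = $536,264 × 0.01001 = $5,368.00264
City of Pellston: ($644,264 − $108,000) × 0.00252 = $536,264 × 0.00252 = $1,351.38528
Thornbury Township: $644,264 × 0.0062 = $3,994.4368
Linden School District: $644,264 × 0.0122 = $7,860.0208
Water District: $644,264 × 0.00573 = $3,691.63272
Total = $22,265.47824

$22,265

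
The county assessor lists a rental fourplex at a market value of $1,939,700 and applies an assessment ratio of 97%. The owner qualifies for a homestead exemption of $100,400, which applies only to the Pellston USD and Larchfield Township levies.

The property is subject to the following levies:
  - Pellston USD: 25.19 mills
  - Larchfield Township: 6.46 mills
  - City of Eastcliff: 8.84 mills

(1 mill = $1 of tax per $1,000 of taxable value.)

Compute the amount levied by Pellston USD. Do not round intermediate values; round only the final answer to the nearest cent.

Assessed value = $1,939,700 × 0.97 = $1,881,509
Pellston USD taxable value = $1,881,509 − $100,400 = $1,781,109
Pellston USD levy = $1,781,109 × 0.02519 = $44,866.13571

$44,866.14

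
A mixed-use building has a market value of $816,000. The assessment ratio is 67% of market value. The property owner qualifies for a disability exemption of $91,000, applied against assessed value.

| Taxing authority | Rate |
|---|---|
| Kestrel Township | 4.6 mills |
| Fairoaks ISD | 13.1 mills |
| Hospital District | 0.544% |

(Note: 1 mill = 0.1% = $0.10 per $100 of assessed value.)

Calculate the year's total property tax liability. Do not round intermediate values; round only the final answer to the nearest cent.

$10,545.36

Assessed value = $816,000 × 0.67 = $546,720
Taxable value = $546,720 − $91,000 = $455,720
Kestrel Township: $455,720 × 0.0046 = $2,096.312
Fairoaks ISD: $455,720 × 0.0131 = $5,969.932
Hospital District: $455,720 × 0.00544 = $2,479.1168
Total = $10,545.3608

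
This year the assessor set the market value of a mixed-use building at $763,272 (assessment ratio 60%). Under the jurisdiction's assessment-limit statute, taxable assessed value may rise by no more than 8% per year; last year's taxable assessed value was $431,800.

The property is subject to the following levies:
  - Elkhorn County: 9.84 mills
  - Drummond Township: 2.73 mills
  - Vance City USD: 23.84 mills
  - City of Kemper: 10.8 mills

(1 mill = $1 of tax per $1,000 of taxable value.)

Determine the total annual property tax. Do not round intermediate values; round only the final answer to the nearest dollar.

Uncapped assessed value = $763,272 × 0.6 = $457,963.2
Cap limit = $431,800 × 1.08 = $466,344
Taxable assessed value = min($457,963.2, $466,344) = $457,963.2 (cap does not bind)
Elkhorn County: $457,963.2 × 0.00984 = $4,506.357888
Drummond Township: $457,963.2 × 0.00273 = $1,250.239536
Vance City USD: $457,963.2 × 0.02384 = $10,917.842688
City of Kemper: $457,963.2 × 0.0108 = $4,946.00256
Total = $21,620.442672

$21,620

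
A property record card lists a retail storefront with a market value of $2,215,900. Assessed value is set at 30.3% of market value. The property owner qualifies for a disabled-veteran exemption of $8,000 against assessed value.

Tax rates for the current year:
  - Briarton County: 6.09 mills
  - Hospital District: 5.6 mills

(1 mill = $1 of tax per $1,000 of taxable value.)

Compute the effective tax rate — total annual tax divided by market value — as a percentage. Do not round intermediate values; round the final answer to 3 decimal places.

0.350%

Assessed value = $2,215,900 × 0.303 = $671,417.7
Taxable value = $671,417.7 − $8,000 = $663,417.7
Briarton County: $663,417.7 × 0.00609 = $4,040.213793
Hospital District: $663,417.7 × 0.0056 = $3,715.13912
Total tax = $7,755.352913
Effective rate = $7,755.352913 ÷ $2,215,900 = 0.350% of market value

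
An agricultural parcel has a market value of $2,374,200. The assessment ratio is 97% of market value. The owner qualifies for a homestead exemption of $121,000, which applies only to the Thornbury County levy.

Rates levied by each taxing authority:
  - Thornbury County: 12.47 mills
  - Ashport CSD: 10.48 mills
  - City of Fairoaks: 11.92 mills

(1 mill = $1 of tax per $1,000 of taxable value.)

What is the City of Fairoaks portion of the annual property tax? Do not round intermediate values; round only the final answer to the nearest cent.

Assessed value = $2,374,200 × 0.97 = $2,302,974
City of Fairoaks taxable value = $2,302,974 (exemption does not apply)
City of Fairoaks levy = $2,302,974 × 0.01192 = $27,451.45008

$27,451.45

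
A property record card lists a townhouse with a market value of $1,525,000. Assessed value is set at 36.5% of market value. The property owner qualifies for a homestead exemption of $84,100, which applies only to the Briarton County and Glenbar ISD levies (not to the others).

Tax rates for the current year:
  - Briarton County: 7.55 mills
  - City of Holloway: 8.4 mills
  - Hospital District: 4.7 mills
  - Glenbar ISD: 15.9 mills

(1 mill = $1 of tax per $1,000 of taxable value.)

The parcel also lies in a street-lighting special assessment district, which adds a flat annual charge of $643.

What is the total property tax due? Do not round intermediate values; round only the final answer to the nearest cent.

$19,015.50

Assessed value = $1,525,000 × 0.365 = $556,625
Briarton County: ($556,625 − $84,100) × 0.00755 = $472,525 × 0.00755 = $3,567.56375
City of Holloway: $556,625 × 0.0084 = $4,675.65
Hospital District: $556,625 × 0.0047 = $2,616.1375
Glenbar ISD: ($556,625 − $84,100) × 0.0159 = $472,525 × 0.0159 = $7,513.1475
Levies subtotal = $18,372.49875
Total = $18,372.49875 + $643 = $19,015.49875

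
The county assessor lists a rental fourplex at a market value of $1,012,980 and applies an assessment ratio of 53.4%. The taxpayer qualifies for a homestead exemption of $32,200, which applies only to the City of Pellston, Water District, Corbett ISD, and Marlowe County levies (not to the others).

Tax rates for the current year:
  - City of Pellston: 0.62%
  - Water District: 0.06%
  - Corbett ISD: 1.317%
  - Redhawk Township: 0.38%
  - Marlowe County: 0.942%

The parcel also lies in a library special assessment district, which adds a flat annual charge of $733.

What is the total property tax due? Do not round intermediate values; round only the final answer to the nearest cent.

Assessed value = $1,012,980 × 0.534 = $540,931.32
City of Pellston: ($540,931.32 − $32,200) × 0.0062 = $508,731.32 × 0.0062 = $3,154.134184
Water District: ($540,931.32 − $32,200) × 0.0006 = $508,731.32 × 0.0006 = $305.238792
Corbett ISD: ($540,931.32 − $32,200) × 0.01317 = $508,731.32 × 0.01317 = $6,699.9914844
Redhawk Township: $540,931.32 × 0.0038 = $2,055.539016
Marlowe County: ($540,931.32 − $32,200) × 0.00942 = $508,731.32 × 0.00942 = $4,792.2490344
Levies subtotal = $17,007.1525108
Total = $17,007.1525108 + $733 = $17,740.1525108

$17,740.15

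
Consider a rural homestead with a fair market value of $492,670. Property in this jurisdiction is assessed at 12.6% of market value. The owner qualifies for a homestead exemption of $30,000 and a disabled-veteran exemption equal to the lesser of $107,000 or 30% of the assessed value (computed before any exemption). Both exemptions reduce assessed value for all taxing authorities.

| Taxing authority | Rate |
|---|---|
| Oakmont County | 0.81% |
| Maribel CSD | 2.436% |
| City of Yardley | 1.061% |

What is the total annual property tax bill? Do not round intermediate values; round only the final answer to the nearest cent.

Assessed value = $492,670 × 0.126 = $62,076.42
Disabled-veteran exemption = min($107,000, 30% × $62,076.42) = min($107,000, $18,622.926) = $18,622.926 (percentage binds)
Taxable value = $62,076.42 − $30,000 − $18,622.926 = $13,453.494
Oakmont County: $13,453.494 × 0.0081 = $108.9733014
Maribel CSD: $13,453.494 × 0.02436 = $327.72711384
City of Yardley: $13,453.494 × 0.01061 = $142.74157134
Total = $579.44198658

$579.44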